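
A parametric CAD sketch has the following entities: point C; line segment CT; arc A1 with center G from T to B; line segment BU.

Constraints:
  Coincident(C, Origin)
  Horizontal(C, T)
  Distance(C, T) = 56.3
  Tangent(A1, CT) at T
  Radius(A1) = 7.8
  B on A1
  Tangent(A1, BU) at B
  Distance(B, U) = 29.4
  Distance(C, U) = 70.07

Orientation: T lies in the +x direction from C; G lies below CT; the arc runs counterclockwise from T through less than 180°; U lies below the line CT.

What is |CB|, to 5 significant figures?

50.046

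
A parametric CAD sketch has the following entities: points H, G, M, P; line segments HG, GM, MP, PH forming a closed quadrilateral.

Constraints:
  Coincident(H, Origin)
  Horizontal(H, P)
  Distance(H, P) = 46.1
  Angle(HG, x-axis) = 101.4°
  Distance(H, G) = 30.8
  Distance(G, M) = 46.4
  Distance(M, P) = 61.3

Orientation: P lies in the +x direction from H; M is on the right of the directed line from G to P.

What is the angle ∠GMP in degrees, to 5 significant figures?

66.421°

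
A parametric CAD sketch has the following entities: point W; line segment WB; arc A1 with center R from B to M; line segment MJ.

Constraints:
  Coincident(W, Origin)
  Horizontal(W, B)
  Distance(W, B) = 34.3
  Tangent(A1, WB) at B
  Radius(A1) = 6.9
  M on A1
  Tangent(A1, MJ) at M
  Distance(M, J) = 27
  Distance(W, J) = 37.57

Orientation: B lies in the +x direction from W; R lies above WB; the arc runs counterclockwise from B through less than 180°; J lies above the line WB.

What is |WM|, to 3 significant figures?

41.0

W is at the origin; W and B share the same y with |WB| = 34.3 and B on the +x side, so B = (34.3, 0.00). The tangent condition forces RB to be normal to WB, so R = B + (0, 6.9) = (34.3, 6.90). Since RM ⟂ MJ (tangency), |RJ| = √(6.9² + 27.0²) = 27.9 regardless of where M sits on A1. So J lies on both circle(W, 37.57) and circle(R, 27.9); the above-WB intersection is J = (20.8, 31.3). M is the foot of the tangent from J: M = (39.3, 11.6).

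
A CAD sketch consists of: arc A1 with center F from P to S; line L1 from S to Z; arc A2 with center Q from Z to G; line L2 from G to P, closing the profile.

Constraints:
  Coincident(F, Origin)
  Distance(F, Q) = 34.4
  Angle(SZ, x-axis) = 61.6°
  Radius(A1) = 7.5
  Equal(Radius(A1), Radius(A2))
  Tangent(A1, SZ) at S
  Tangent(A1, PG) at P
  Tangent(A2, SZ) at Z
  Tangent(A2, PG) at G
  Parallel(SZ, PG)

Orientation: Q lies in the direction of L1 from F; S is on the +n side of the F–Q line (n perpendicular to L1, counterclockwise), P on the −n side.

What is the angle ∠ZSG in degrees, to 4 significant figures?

23.56°

The slot axis is L1's direction at 61.6°, so u = (cos 61.6°, sin 61.6°) = (0.4756, 0.8796) and n = (−sin 61.6°, cos 61.6°) = (-0.8796, 0.4756). F is at the origin and Q lies 34.4 along u from F, so Q = 34.4·u = (16.36, 30.26). Tangency of A1 to both parallel lines with radius 7.5 puts S and P at F ± 7.5·n: S = (-6.597, 3.567), P = (6.597, -3.567). Equal radii place Z and G the same way about Q: Z = Q + 7.5·n = (9.764, 33.83), G = Q − 7.5·n = (22.96, 26.69). Then cos ∠ZSG = SZ·SG / (|SZ||SG|), giving 23.56°.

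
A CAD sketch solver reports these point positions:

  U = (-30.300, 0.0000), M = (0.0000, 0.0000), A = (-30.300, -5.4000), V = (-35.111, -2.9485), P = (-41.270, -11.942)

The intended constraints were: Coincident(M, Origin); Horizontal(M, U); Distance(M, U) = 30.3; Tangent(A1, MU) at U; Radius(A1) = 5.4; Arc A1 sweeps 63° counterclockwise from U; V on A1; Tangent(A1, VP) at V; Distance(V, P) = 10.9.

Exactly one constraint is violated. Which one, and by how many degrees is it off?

Tangent(A1, VP) at V — off by 7.40°.

M = (0.00, 0.00) ✓; M.y = 0.00, U.y = 0.00 ✓; |MU| = 30.30 ✓; ∠(AU, UM) = 90.00° ✓; |AU| = 5.400 ✓; bearing(A→V) − bearing(A→U) = 63.00° ✓; |AV| = 5.400 ✓; ∠(AV, VP) = 97.40° ✗; |VP| = 10.90 ✓.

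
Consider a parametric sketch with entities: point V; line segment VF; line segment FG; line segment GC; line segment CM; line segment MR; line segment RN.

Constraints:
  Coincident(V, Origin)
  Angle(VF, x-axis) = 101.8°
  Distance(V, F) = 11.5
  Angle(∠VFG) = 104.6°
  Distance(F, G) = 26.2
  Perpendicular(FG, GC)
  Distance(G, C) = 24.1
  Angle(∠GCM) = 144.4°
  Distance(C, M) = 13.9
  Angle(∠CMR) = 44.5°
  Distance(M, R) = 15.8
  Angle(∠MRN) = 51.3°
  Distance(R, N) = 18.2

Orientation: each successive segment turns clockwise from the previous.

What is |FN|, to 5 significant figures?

42.675

V is at the origin; VF runs at 101.8° with length 11.5, so F = (-2.3517, 11.257). ∠VFG = 104.6° gives FG at 26.400° from the x-axis; with |FG| = 26.2, G = (21.116, 22.906). The perpendicularity gives GC at right angles to FG, so GC runs at -63.600°; with |GC| = 24.1, C = (31.832, 1.3198). ∠GCM = 144.4° gives CM at -99.200° from the x-axis; with |CM| = 13.9, M = (29.609, -12.401). ∠CMR = 44.5° gives MR at 125.30° from the x-axis; with |MR| = 15.8, R = (20.479, 0.49354). ∠MRN = 51.3° gives RN at -3.4000° from the x-axis; with |RN| = 18.2, N = (38.647, -0.58583). Then |FN| = |N − F| = 42.675.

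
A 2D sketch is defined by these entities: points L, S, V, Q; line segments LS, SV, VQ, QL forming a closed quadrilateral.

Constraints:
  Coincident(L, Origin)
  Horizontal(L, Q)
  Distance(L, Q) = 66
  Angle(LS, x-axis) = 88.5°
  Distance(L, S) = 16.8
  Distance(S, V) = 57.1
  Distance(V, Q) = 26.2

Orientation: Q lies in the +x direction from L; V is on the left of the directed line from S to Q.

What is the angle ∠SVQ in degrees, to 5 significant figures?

102.22°

L is at the origin; L and Q share the same y with |LQ| = 66.0 and Q in +x, so Q = (66.0, 0). LS runs at 88.5° with |LS| = 16.8, so S = (0.43977, 16.794). V is determined by |SV| = 57.1 and |VQ| = 26.2 together: it lies at the intersection of circle(S, 57.1) and circle(Q, 26.2). With |SQ| = 67.677, the foot of the radical line on SQ is 52.855 from S and the perpendicular offset is √(57.1² − 52.855²) = 21.604. Taking the left-of-SQ solution: V = (57.003, 24.607).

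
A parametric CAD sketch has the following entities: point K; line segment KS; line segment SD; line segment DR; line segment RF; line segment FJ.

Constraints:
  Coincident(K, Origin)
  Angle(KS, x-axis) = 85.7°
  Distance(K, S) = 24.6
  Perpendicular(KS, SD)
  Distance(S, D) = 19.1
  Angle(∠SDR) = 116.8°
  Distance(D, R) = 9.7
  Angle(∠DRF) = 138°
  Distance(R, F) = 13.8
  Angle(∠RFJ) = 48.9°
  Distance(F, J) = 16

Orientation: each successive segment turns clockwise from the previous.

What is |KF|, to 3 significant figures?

20.0

K is at the origin; KS runs at 85.7° with length 24.6, so S = (1.84, 24.5). KS ⟂ SD, so SD runs at -4.30°; with |SD| = 19.1, D = (20.9, 23.1). ∠SDR = 116.8° gives DR at -67.5° from the x-axis; with |DR| = 9.7, R = (24.6, 14.1). ∠DRF = 138.0° gives RF at -110° from the x-axis; with |RF| = 13.8, F = (20.0, 1.13). Then |KF| = |F − K| = 20.0.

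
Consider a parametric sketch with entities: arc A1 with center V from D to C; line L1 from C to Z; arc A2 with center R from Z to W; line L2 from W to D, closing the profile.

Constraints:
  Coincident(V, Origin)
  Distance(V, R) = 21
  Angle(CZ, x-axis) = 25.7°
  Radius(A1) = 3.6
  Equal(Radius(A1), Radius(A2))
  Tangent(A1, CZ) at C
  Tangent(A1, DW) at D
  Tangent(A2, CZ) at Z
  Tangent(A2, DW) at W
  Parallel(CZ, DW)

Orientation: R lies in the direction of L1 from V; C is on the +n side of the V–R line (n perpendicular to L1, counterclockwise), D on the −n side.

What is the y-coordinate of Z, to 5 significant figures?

12.351

The slot axis is L1's direction at 25.7°, so u = (cos 25.7°, sin 25.7°) = (0.90108, 0.43366) and n = (−sin 25.7°, cos 25.7°) = (-0.43366, 0.90108). V is at the origin and R lies 21.0 along u from V, so R = 21.0·u = (18.923, 9.1068). Tangency of A1 to both parallel lines with radius 3.6 puts C and D at V ± 3.6·n: C = (-1.5612, 3.2439), D = (1.5612, -3.2439). Equal radii place Z and W the same way about R: Z = R + 3.6·n = (17.361, 12.351), W = R − 3.6·n = (20.484, 5.8630). So Z.y = 12.351.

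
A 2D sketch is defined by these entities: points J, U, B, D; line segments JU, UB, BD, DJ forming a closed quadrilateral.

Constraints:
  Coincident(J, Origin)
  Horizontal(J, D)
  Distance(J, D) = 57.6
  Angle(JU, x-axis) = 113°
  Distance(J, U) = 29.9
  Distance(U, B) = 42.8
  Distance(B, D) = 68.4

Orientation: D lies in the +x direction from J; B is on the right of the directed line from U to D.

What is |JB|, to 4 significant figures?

17.71

Checks: |UB| = 42.80 ✓; |BD| = 68.40 ✓.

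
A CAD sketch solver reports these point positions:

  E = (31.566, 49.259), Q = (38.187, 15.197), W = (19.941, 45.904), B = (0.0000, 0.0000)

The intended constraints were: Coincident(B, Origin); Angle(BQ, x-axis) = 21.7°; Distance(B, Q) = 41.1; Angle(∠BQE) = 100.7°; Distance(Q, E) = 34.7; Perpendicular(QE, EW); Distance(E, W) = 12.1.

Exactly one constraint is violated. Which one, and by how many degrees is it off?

Perpendicular(QE, EW) — off by 5.10°.

B = (0.00, 0.00) ✓; BQ at 21.70° ✓; |BQ| = 41.10 ✓; ∠BQE = 100.7° ✓; |QE| = 34.70 ✓; ∠(QE, EW) = 95.10° ✗; |EW| = 12.10 ✓.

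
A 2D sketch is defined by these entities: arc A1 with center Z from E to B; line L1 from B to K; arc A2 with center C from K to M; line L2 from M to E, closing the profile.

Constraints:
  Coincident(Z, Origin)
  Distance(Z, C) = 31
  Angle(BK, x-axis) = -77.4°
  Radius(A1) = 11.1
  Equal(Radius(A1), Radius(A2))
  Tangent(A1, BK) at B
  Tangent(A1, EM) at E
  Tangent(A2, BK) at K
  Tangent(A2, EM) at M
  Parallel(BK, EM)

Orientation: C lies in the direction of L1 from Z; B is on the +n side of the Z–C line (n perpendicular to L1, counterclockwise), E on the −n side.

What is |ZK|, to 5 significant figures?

32.927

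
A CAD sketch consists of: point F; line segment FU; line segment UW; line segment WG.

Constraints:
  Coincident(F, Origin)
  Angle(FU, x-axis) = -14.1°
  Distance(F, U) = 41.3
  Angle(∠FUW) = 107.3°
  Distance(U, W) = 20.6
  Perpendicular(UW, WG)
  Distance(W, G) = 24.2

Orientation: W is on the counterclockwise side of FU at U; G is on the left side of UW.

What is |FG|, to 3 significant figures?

36.2

F is at the origin; FU runs at -14.1° with length 41.3, so U = 41.3·(cos -14.1°, sin -14.1°) = (40.1, -10.1). ∠FUW = 107.3°, so UW runs at -14.1° + (180° − 107.3°) = 58.6° from the x-axis; with |UW| = 20.6, W = U + 20.6·(cos 58.6°, sin 58.6°) = (50.8, 7.52). UW is perpendicular to WG; with |WG| = 24.2 on the left of UW, G = W + 24.2·(-0.854, 0.521) = (30.1, 20.1). Then |FG| = |G − F| = 36.2.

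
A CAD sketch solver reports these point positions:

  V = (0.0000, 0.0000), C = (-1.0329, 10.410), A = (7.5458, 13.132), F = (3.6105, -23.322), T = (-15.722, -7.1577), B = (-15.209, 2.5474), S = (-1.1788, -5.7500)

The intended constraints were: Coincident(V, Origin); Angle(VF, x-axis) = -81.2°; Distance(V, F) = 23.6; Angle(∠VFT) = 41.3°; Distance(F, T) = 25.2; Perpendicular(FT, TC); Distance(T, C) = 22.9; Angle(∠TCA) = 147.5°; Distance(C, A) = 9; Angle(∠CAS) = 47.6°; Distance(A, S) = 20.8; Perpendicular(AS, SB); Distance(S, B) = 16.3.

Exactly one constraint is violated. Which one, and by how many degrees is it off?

Perpendicular(AS, SB) — off by 5.80°.

V = (0.00, 0.00) ✓; VF at -81.20° ✓; |VF| = 23.60 ✓; ∠VFT = 41.30° ✓; |FT| = 25.20 ✓; ∠(FT, TC) = 90.00° ✓; |TC| = 22.90 ✓; ∠TCA = 147.5° ✓; |CA| = 9.000 ✓; ∠CAS = 47.60° ✓; |AS| = 20.80 ✓; ∠(AS, SB) = 95.80° ✗; |SB| = 16.30 ✓.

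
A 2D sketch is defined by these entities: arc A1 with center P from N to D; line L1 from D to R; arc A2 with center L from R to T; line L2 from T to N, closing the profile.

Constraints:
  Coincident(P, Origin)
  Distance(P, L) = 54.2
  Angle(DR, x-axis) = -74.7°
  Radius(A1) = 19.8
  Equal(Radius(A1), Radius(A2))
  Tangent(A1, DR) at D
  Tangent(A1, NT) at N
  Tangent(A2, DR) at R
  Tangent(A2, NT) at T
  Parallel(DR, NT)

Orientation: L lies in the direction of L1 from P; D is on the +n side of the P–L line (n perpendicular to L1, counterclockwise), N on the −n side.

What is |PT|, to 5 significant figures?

57.703

The slot axis is L1's direction at -74.7°, so u = (cos -74.7°, sin -74.7°) = (0.26387, -0.96456) and n = (−sin -74.7°, cos -74.7°) = (0.96456, 0.26387). P is at the origin and L lies 54.2 along u from P, so L = 54.2·u = (14.302, -52.279). Tangency of A1 to both parallel lines with radius 19.8 puts D and N at P ± 19.8·n: D = (19.098, 5.2247), N = (-19.098, -5.2247). Equal radii place R and T the same way about L: R = L + 19.8·n = (33.400, -47.054), T = L − 19.8·n = (-4.7963, -57.504). Then |PT| = |T − P| = 57.703.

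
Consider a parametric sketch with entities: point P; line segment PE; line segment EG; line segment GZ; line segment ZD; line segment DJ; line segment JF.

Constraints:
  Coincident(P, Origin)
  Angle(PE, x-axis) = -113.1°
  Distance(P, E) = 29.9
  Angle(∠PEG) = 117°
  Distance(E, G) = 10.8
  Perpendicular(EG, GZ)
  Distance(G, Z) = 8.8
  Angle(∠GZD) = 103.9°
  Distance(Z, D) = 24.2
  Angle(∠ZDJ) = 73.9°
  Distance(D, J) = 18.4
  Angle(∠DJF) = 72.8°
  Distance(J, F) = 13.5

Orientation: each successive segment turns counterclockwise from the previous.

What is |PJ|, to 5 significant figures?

30.456

P is at the origin; PE runs at -113.1° with length 29.9, so E = (-11.731, -27.503). ∠PEG = 117.0° gives EG at -50.100° from the x-axis; with |EG| = 10.8, G = (-4.8032, -35.788). EG is perpendicular to GZ, so GZ runs at 39.900°; with |GZ| = 8.8, Z = (1.9478, -30.143). ∠GZD = 103.9° gives ZD at 116.00° from the x-axis; with |ZD| = 24.2, D = (-8.6608, -8.3925). ∠ZDJ = 73.9° gives DJ at -137.90° from the x-axis; with |DJ| = 18.4, J = (-22.313, -20.728). Then |PJ| = |J − P| = 30.456.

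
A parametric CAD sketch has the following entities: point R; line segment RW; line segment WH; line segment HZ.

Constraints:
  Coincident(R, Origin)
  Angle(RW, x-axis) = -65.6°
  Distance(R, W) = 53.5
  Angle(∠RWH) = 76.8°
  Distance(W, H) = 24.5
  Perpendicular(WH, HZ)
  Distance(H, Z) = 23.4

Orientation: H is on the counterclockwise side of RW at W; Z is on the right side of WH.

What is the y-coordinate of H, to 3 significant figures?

-33.8

R is at the origin; RW runs at -65.6° with length 53.5, so W = 53.5·(cos -65.6°, sin -65.6°) = (22.1, -48.7). ∠RWH = 76.8°, so WH runs at -65.6° + (180° − 76.8°) = 37.6° from the x-axis; with |WH| = 24.5, H = W + 24.5·(cos 37.6°, sin 37.6°) = (41.5, -33.8). So H.y = -33.8.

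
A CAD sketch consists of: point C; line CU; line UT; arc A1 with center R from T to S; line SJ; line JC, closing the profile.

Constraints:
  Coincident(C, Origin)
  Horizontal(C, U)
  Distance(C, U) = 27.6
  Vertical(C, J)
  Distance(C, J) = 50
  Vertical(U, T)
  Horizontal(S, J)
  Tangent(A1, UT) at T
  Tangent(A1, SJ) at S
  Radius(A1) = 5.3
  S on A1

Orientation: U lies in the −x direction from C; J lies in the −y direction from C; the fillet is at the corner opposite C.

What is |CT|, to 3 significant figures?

52.5

C is at the origin; CU is horizontal with |CU| = 27.6 and U on the −x side, so U = (-27.6, 0.00). CJ is vertical with |CJ| = 50.0 and J on the −y side, so J = (0.00, -50.0). The virtual corner opposite C is at (-27.6, -50.0). Since A1 is tangent to UT there, RT ⟂ UT and tangency of A1 to SJ means the radius RS is perpendicular to SJ, with radius 5.3, so the center R sits 5.3 in from both sides at R = (-22.3, -44.7). That places the tangent points at T = (-27.6, -44.7) on UT and S = (-22.3, -50.0) on SJ. Then |CT| = |T − C| = 52.5.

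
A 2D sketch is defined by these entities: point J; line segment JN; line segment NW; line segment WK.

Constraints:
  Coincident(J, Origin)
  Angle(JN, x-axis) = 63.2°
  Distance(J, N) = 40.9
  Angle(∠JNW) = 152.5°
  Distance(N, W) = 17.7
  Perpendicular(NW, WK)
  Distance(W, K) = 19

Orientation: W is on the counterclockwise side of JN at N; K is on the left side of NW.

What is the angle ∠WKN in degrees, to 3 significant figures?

43.0°

J is at the origin; JN runs at 63.2° with length 40.9, so N = 40.9·(cos 63.2°, sin 63.2°) = (18.4, 36.5). ∠JNW = 152.5°, so NW runs at 63.2° + (180° − 152.5°) = 90.7° from the x-axis; with |NW| = 17.7, W = N + 17.7·(cos 90.7°, sin 90.7°) = (18.2, 54.2). NW is perpendicular to WK; with |WK| = 19.0 on the left of NW, K = W + 19.0·(-1.00, -0.0122) = (-0.774, 54.0). Then cos ∠WKN = KW·KN / (|KW||KN|), giving 43.0°.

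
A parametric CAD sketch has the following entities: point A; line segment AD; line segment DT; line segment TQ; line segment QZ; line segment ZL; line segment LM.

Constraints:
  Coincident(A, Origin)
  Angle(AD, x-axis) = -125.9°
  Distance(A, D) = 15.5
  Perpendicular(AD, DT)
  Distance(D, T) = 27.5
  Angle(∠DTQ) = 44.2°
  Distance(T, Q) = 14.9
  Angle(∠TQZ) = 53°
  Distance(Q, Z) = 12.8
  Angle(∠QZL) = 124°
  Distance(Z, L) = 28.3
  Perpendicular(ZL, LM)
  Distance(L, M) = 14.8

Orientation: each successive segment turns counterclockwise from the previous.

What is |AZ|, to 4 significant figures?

23.42

A is at the origin; AD runs at -125.9° with length 15.5, so D = (-9.089, -12.56). The perpendicularity gives DT at right angles to AD, so DT runs at -35.90°; with |DT| = 27.5, T = (13.19, -28.68). ∠DTQ = 44.2° gives TQ at 99.90° from the x-axis; with |TQ| = 14.9, Q = (10.63, -14.00). ∠TQZ = 53.0° gives QZ at -133.1° from the x-axis; with |QZ| = 12.8, Z = (1.880, -23.35). Then |AZ| = |Z − A| = 23.42.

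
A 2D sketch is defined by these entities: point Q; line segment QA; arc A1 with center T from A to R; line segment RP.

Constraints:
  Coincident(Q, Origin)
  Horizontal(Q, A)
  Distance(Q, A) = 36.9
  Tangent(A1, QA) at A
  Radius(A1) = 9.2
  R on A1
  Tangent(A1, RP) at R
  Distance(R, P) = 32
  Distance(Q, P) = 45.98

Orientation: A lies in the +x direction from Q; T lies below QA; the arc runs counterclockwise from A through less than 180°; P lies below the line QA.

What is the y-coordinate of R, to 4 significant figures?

-7.922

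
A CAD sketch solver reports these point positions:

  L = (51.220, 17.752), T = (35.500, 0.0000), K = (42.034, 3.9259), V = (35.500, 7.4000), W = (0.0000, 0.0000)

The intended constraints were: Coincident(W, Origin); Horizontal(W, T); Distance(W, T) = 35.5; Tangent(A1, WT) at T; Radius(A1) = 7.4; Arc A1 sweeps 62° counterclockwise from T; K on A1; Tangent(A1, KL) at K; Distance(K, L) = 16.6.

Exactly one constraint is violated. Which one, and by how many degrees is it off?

Tangent(A1, KL) at K — off by 5.60°.

W = (0.00, 0.00) ✓; W.y = 0.00, T.y = 0.00 ✓; |WT| = 35.50 ✓; ∠(VT, TW) = 90.00° ✓; |VT| = 7.400 ✓; bearing(V→K) − bearing(V→T) = 62.00° ✓; |VK| = 7.400 ✓; ∠(VK, KL) = 95.60° ✗; |KL| = 16.60 ✓.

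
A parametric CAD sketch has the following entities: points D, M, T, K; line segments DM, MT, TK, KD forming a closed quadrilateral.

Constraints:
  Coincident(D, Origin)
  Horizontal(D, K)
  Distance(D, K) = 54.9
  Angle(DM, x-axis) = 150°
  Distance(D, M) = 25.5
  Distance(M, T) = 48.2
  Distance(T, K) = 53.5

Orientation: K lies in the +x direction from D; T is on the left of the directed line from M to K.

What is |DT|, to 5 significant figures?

43.121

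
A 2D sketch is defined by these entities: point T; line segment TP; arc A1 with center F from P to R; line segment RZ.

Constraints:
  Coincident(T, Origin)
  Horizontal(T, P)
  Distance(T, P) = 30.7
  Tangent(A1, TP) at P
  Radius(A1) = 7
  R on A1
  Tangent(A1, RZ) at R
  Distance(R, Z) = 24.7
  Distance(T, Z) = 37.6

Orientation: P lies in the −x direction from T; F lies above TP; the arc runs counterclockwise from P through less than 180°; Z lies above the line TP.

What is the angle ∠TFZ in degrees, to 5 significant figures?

81.577°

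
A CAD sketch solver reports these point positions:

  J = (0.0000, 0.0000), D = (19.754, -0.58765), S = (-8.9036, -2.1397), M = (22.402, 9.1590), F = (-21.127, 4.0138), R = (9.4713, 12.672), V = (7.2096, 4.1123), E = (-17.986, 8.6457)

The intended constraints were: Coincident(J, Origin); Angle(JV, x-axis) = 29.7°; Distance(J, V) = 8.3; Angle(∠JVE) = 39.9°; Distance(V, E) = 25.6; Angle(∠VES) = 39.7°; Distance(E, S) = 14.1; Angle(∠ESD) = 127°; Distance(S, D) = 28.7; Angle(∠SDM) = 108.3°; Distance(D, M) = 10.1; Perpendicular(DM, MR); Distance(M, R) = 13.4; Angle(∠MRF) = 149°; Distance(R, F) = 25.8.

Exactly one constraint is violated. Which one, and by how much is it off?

Distance(R, F) = 25.8 — off by 6.00.

J = (0.00, 0.00) ✓; JV at 29.70° ✓; |JV| = 8.300 ✓; ∠JVE = 39.90° ✓; |VE| = 25.60 ✓; ∠VES = 39.70° ✓; |ES| = 14.10 ✓; ∠ESD = 127.0° ✓; |SD| = 28.70 ✓; ∠SDM = 108.3° ✓; |DM| = 10.10 ✓; ∠(DM, MR) = 90.00° ✓; |MR| = 13.40 ✓; ∠MRF = 149.0° ✓; |RF| = 31.80 ✗.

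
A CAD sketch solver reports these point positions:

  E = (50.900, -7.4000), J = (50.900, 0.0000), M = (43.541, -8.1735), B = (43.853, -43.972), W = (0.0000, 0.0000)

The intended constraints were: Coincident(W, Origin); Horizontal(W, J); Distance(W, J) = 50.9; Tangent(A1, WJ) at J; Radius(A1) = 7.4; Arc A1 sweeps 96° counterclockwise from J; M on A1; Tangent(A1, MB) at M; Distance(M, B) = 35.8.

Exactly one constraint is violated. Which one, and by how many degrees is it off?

Tangent(A1, MB) at M — off by 5.50°.

W = (0.00, 0.00) ✓; W.y = 0.00, J.y = 0.00 ✓; |WJ| = 50.90 ✓; ∠(EJ, JW) = 90.00° ✓; |EJ| = 7.400 ✓; bearing(E→M) − bearing(E→J) = 96.00° ✓; |EM| = 7.400 ✓; ∠(EM, MB) = 95.50° ✗; |MB| = 35.80 ✓.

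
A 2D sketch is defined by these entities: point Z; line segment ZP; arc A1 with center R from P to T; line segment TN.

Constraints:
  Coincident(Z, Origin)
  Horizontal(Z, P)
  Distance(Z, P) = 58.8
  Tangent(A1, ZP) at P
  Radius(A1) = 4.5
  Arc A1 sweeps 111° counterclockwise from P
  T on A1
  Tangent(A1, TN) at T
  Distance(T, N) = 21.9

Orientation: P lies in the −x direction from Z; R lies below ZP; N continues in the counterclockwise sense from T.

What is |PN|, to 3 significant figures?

26.8

On A1, P sits at bearing 90° from R; a 111° counterclockwise sweep puts T at bearing 201°, so T = R + 4.5·(cos 201°, sin 201°) = (-63.0, -6.11). Since A1 is tangent to TN there, RT ⟂ TN, so TN runs along (−sin 201°, cos 201°); with |TN| = 21.9, N = (-55.2, -26.6). Then |PN| = |N − P| = 26.8.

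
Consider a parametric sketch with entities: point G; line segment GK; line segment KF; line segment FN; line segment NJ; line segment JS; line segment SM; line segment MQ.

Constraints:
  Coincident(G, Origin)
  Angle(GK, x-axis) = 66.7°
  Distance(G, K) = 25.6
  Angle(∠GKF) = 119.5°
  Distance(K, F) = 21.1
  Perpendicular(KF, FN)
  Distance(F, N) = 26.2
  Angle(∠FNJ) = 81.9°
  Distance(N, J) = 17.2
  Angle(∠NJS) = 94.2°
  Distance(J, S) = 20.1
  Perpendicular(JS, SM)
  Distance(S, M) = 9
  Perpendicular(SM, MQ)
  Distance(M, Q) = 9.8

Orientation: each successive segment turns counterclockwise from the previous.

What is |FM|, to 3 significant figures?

7.97

G is at the origin; GK runs at 66.7° with length 25.6, so K = (10.1, 23.5). ∠GKF = 119.5° gives KF at 127° from the x-axis; with |KF| = 21.1, F = (-2.63, 40.3). KF is perpendicular to FN, so FN runs at -143°; with |FN| = 26.2, N = (-23.5, 24.5). ∠FNJ = 81.9° gives NJ at -44.7° from the x-axis; with |NJ| = 17.2, J = (-11.3, 12.4). ∠NJS = 94.2° gives JS at 41.1° from the x-axis; with |JS| = 20.1, S = (3.87, 25.6). The perpendicularity gives SM at right angles to JS, so SM runs at 131°; with |SM| = 9.0, M = (-2.04, 32.4). Then |FM| = |M − F| = 7.97.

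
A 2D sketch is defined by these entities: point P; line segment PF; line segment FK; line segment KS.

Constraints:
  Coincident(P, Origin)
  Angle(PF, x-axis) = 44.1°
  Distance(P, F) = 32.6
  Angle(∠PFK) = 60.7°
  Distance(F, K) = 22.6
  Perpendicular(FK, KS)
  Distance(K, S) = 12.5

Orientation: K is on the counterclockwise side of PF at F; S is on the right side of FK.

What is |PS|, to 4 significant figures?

41.47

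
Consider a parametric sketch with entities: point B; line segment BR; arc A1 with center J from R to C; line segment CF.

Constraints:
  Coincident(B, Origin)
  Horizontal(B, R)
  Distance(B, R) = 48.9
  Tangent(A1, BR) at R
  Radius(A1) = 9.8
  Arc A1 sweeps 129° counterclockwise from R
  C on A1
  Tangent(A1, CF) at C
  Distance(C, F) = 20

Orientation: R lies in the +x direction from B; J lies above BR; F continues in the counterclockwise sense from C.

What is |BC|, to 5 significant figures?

58.728

B is at the origin; B and R share the same y with |BR| = 48.9 and R on the +x side, so R = (48.900, 0.0000). The tangent condition forces JR to be normal to BR, so J = R + (0, 9.8) = (48.900, 9.8000). On A1, R sits at bearing -90° from J; a 129° counterclockwise sweep puts C at bearing 39°, so C = J + 9.8·(cos 39°, sin 39°) = (56.516, 15.967). Then |BC| = |C − B| = 58.728.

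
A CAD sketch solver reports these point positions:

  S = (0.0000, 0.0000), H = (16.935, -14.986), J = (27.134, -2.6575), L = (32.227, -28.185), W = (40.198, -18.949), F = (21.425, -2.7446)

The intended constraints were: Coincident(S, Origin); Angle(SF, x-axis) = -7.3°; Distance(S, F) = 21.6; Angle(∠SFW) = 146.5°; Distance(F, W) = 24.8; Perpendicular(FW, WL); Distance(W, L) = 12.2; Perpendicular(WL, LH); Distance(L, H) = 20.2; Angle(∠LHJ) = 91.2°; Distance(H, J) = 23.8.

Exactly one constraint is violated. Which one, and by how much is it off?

Distance(H, J) = 23.8 — off by 7.80.

S = (0.00, 0.00) ✓; SF at -7.300° ✓; |SF| = 21.60 ✓; ∠SFW = 146.5° ✓; |FW| = 24.80 ✓; ∠(FW, WL) = 90.00° ✓; |WL| = 12.20 ✓; ∠(WL, LH) = 90.00° ✓; |LH| = 20.20 ✓; ∠LHJ = 91.20° ✓; |HJ| = 16.00 ✗.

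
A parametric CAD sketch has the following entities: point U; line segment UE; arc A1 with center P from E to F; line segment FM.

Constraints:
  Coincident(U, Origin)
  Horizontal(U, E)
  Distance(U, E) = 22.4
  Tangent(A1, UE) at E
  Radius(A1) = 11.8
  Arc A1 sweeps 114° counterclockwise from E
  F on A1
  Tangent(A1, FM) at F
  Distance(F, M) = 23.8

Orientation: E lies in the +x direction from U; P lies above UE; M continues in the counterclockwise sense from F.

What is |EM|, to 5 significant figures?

38.358

U is at the origin; U and E share the same y with |UE| = 22.4 and E on the +x side, so E = (22.400, 0.0000). The tangent condition forces PE to be normal to UE, so P = E + (0, 11.8) = (22.400, 11.800). On A1, E sits at bearing -90° from P; a 114° counterclockwise sweep puts F at bearing 24°, so F = P + 11.8·(cos 24°, sin 24°) = (33.180, 16.599). Tangency of A1 to FM means the radius PF is perpendicular to FM, so FM runs along (−sin 24°, cos 24°); with |FM| = 23.8, M = (23.500, 38.342). Then |EM| = |M − E| = 38.358.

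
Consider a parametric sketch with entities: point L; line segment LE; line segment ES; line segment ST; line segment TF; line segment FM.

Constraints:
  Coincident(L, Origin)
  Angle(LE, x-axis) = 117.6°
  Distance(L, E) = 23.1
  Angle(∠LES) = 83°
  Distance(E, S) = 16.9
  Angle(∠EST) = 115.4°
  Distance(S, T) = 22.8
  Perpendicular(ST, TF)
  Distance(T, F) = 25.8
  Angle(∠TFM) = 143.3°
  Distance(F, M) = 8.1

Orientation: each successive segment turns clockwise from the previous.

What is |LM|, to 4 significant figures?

10.28

L is at the origin; LE runs at 117.6° with length 23.1, so E = (-10.70, 20.47). ∠LES = 83.0° gives ES at 20.60° from the x-axis; with |ES| = 16.9, S = (5.117, 26.42). ∠EST = 115.4° gives ST at -44.00° from the x-axis; with |ST| = 22.8, T = (21.52, 10.58). The perpendicularity gives TF at right angles to ST, so TF runs at -134.0°; with |TF| = 25.8, F = (3.596, -7.980). ∠TFM = 143.3° gives FM at -170.7° from the x-axis; with |FM| = 8.1, M = (-4.398, -9.289). Then |LM| = |M − L| = 10.28.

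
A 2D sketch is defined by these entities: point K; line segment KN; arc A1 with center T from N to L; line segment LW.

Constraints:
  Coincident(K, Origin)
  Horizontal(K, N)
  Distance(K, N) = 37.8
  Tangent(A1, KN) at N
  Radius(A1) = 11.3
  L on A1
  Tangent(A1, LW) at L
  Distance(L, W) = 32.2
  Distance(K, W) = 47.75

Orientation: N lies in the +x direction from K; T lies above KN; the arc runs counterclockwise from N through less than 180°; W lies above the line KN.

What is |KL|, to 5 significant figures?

49.657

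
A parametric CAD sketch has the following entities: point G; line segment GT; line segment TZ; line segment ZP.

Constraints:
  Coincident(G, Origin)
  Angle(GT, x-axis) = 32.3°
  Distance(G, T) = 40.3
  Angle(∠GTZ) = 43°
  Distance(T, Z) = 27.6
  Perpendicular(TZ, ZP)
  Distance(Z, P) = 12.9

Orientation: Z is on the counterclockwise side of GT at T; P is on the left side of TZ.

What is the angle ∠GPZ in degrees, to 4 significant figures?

172.7°

G is at the origin; GT runs at 32.3° with length 40.3, so T = 40.3·(cos 32.3°, sin 32.3°) = (34.06, 21.53). ∠GTZ = 43.0°, so TZ runs at 32.3° + (180° − 43.0°) = 169.3° from the x-axis; with |TZ| = 27.6, Z = T + 27.6·(cos 169.3°, sin 169.3°) = (6.944, 26.66). TZ ⟂ ZP; with |ZP| = 12.9 on the left of TZ, P = Z + 12.9·(-0.1857, -0.9826) = (4.549, 13.98). Then cos ∠GPZ = PG·PZ / (|PG||PZ|), giving 172.7°.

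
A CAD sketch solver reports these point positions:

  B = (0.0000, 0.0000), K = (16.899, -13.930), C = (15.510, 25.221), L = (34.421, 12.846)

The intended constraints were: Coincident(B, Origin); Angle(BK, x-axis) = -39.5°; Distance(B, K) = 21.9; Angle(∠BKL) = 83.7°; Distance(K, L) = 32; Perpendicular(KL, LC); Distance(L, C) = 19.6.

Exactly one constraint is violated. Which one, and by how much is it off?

Distance(L, C) = 19.6 — off by 3.00.

B = (0.00, 0.00) ✓; BK at -39.50° ✓; |BK| = 21.90 ✓; ∠BKL = 83.70° ✓; |KL| = 32.00 ✓; ∠(KL, LC) = 90.00° ✓; |LC| = 22.60 ✗.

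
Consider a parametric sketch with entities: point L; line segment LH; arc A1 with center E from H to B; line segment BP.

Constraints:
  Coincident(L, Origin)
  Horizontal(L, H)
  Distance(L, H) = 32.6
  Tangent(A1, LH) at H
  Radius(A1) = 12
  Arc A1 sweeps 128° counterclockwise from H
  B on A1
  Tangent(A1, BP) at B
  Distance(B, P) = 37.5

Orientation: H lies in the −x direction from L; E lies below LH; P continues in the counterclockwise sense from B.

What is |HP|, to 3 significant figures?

50.8

L is at the origin; L and H share the same y with |LH| = 32.6 and H on the −x side, so H = (-32.6, 0.00). Tangency of A1 to LH means the radius EH is perpendicular to LH, so E = H + (0, -12) = (-32.6, -12.0). On A1, H sits at bearing 90° from E; a 128° counterclockwise sweep puts B at bearing 218°, so B = E + 12.0·(cos 218°, sin 218°) = (-42.1, -19.4). Since A1 is tangent to BP there, EB ⟂ BP, so BP runs along (−sin 218°, cos 218°); with |BP| = 37.5, P = (-19.0, -48.9). Then |HP| = |P − H| = 50.8.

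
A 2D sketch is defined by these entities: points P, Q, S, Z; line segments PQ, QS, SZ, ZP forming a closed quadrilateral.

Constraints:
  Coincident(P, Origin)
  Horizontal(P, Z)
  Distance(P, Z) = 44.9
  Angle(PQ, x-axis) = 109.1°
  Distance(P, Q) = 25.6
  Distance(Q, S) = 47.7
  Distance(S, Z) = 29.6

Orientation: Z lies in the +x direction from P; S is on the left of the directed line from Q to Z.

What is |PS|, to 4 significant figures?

48.68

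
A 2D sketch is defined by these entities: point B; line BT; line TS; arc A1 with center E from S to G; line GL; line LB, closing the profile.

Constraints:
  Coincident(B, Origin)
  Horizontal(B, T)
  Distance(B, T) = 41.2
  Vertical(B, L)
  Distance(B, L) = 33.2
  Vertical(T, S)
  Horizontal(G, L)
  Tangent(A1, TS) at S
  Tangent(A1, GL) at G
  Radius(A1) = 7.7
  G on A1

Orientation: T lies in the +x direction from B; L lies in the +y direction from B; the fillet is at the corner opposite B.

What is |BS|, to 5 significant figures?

48.453

The virtual corner opposite B is at (41.200, 33.200). Tangency of A1 to TS means the radius ES is perpendicular to TS and since A1 is tangent to GL there, EG ⟂ GL, with radius 7.7, so the center E sits 7.7 in from both sides at E = (33.500, 25.500). That places the tangent points at S = (41.200, 25.500) on TS and G = (33.500, 33.200) on GL. Then |BS| = |S − B| = 48.453.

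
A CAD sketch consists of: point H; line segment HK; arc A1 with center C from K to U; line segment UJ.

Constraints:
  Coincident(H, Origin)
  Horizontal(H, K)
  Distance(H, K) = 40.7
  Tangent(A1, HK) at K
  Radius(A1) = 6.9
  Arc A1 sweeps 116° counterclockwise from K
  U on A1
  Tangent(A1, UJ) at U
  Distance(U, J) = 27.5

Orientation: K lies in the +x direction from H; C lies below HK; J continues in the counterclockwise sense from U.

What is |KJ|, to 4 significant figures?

35.13

H is at the origin; H and K share the same y with |HK| = 40.7 and K on the +x side, so K = (40.70, 0.000). Tangency of A1 to HK means the radius CK is perpendicular to HK, so C = K + (0, -6.9) = (40.70, -6.900). On A1, K sits at bearing 90° from C; a 116° counterclockwise sweep puts U at bearing 206°, so U = C + 6.9·(cos 206°, sin 206°) = (34.50, -9.925). Tangency of A1 to UJ means the radius CU is perpendicular to UJ, so UJ runs along (−sin 206°, cos 206°); with |UJ| = 27.5, J = (46.55, -34.64). Then |KJ| = |J − K| = 35.13.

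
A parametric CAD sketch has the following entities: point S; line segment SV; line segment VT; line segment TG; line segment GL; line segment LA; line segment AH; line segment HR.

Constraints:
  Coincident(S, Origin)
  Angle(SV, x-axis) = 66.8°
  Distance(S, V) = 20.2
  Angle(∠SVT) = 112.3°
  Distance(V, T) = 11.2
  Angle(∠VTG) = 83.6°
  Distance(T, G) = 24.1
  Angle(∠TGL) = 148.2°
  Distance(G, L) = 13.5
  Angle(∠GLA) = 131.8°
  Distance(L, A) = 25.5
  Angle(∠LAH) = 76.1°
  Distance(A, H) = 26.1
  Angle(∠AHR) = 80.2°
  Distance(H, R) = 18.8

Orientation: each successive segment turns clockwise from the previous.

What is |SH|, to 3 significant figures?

15.3

S is at the origin; SV runs at 66.8° with length 20.2, so V = (7.96, 18.6). ∠SVT = 112.3° gives VT at -0.900° from the x-axis; with |VT| = 11.2, T = (19.2, 18.4). ∠VTG = 83.6° gives TG at -97.3° from the x-axis; with |TG| = 24.1, G = (16.1, -5.51). ∠TGL = 148.2° gives GL at -129° from the x-axis; with |GL| = 13.5, L = (7.58, -16.0). ∠GLA = 131.8° gives LA at -177° from the x-axis; with |LA| = 25.5, A = (-17.9, -17.2). ∠LAH = 76.1° gives AH at 78.8° from the x-axis; with |AH| = 26.1, H = (-12.8, 8.41). Then |SH| = |H − S| = 15.3.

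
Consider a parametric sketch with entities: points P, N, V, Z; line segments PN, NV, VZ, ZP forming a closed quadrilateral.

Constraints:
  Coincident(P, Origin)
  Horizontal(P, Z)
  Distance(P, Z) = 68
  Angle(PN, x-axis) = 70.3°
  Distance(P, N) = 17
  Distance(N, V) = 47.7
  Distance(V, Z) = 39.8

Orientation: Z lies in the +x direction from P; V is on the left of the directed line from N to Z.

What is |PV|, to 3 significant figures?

60.7

Checks: |NV| = 47.70 ✓; |VZ| = 39.80 ✓.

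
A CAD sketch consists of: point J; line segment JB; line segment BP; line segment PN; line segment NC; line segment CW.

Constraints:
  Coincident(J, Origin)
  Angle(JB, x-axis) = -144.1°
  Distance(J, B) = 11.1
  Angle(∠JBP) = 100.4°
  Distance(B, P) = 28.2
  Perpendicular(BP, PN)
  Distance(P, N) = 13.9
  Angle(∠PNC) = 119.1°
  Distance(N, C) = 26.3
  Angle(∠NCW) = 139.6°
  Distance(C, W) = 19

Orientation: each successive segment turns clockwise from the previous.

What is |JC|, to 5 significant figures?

17.348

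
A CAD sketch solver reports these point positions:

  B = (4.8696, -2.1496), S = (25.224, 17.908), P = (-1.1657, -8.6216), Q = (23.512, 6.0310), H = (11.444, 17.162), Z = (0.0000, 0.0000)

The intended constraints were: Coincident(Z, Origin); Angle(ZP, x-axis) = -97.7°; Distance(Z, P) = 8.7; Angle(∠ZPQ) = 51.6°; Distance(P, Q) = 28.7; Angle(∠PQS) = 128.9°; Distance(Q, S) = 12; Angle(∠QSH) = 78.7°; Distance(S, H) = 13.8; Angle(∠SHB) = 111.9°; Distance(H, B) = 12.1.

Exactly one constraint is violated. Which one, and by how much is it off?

Distance(H, B) = 12.1 — off by 8.30.

Z = (0.00, 0.00) ✓; ZP at -97.70° ✓; |ZP| = 8.700 ✓; ∠ZPQ = 51.60° ✓; |PQ| = 28.70 ✓; ∠PQS = 128.9° ✓; |QS| = 12.00 ✓; ∠QSH = 78.70° ✓; |SH| = 13.80 ✓; ∠SHB = 111.9° ✓; |HB| = 20.40 ✗.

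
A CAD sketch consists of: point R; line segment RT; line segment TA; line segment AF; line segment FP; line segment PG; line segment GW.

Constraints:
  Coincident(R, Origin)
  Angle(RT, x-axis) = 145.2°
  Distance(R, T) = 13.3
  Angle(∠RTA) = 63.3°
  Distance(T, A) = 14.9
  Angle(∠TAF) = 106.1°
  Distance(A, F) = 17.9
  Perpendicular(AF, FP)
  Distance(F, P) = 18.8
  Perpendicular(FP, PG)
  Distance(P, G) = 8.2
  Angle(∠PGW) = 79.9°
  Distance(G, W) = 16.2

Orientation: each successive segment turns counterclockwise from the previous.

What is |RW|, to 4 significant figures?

9.710

R is at the origin; RT runs at 145.2° with length 13.3, so T = (-10.92, 7.590). ∠RTA = 63.3° gives TA at -98.10° from the x-axis; with |TA| = 14.9, A = (-13.02, -7.161). ∠TAF = 106.1° gives AF at -24.20° from the x-axis; with |AF| = 17.9, F = (3.306, -14.50). The perpendicularity gives FP at right angles to AF, so FP runs at 65.80°; with |FP| = 18.8, P = (11.01, 2.649). FP ⟂ PG, so PG runs at 155.8°; with |PG| = 8.2, G = (3.533, 6.011). ∠PGW = 79.9° gives GW at -104.1° from the x-axis; with |GW| = 16.2, W = (-0.4132, -9.701). Then |RW| = |W − R| = 9.710.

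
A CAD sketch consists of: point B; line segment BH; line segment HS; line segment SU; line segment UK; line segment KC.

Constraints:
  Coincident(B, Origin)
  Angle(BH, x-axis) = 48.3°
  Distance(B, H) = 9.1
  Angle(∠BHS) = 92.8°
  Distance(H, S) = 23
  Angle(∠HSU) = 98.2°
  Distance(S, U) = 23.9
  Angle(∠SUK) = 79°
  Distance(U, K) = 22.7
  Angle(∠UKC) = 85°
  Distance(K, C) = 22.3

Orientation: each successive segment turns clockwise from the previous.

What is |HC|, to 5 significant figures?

6.7776

B is at the origin; BH runs at 48.3° with length 9.1, so H = (6.0536, 6.7944). ∠BHS = 92.8° gives HS at -38.900° from the x-axis; with |HS| = 23.0, S = (23.953, -7.6487). ∠HSU = 98.2° gives SU at -120.70° from the x-axis; with |SU| = 23.9, U = (11.751, -28.199). ∠SUK = 79.0° gives UK at 138.30° from the x-axis; with |UK| = 22.7, K = (-5.1975, -13.098). ∠UKC = 85.0° gives KC at 43.300° from the x-axis; with |KC| = 22.3, C = (11.032, 2.1953). Then |HC| = |C − H| = 6.7776.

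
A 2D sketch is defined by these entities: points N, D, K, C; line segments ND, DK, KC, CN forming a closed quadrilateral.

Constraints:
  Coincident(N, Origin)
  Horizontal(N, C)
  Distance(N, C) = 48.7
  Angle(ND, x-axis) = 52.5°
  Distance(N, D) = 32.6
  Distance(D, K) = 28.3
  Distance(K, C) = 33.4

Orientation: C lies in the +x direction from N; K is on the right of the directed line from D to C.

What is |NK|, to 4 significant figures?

15.50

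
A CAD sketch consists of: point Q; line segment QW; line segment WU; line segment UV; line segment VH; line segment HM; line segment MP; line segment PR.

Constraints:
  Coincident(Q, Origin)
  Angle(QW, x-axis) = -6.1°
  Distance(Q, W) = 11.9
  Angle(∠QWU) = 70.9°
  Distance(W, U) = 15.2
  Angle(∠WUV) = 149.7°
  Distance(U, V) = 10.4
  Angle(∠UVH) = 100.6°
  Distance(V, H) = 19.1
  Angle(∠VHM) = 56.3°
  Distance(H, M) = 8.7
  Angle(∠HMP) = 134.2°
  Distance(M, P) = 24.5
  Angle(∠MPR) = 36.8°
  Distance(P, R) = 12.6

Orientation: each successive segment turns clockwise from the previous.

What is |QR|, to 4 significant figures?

20.08

∠HMP = 134.2° gives MP at -34.40° from the x-axis; with |MP| = 24.5, P = (12.00, -19.55). ∠MPR = 36.8° gives PR at -177.6° from the x-axis; with |PR| = 12.6, R = (-0.5847, -20.08). Then |QR| = |R − Q| = 20.08.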